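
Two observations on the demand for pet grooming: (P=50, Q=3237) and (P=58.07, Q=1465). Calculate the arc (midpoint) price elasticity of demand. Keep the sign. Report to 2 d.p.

-5.05

ΔQ = 1465 − 3237 = -1772; ΔP = 58.07 − 50 = 8.07.
Midpoints: P̄ = 54.03, Q̄ = 2351.0.
ε = (ΔQ/ΔP)(P̄/Q̄) = (-1772/8.07)(54.03/2351.0).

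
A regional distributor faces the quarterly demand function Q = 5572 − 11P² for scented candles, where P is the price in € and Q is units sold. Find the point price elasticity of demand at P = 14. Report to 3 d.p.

-1.262

At P = 14, Q = 3416.
dQ/dP = −22P = -308.
ε = (dQ/dP)(P/Q) = (-308)(14/3416).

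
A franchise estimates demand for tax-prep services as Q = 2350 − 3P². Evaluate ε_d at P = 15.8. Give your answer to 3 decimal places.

-0.936

At P = 15.8, Q = 1601.080.
dQ/dP = −6P = -94.800.
ε = (dQ/dP)(P/Q) = (-94.800)(15.8/1601.080).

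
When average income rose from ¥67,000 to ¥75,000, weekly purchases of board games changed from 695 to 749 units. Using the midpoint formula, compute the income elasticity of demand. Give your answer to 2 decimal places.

0.66

ΔQ = 54, ΔI = 8000. Midpoints: Ī = 71,000, Q̄ = 722.0.
ε_I = (ΔQ/ΔI)(Ī/Q̄) = (54/8000)(71000/722.0).
ε_I > 0, so the good is normal.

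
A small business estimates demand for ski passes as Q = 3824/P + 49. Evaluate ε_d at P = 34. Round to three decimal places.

At P = 34, Q = 161.471.
dQ/dP = −3824/P² = -3.308.
ε = (dQ/dP)(P/Q) = (-3.308)(34/161.471).

-0.697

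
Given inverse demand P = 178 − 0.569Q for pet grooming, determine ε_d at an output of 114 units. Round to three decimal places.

At Q = 114, P = 178 − 0.569(114) = 113.13.
dP/dQ = −0.569, so dQ/dP = 1/(−0.569) = -1.757.
ε = (dQ/dP)(P/Q) = (-1.757)(113.13/114).

-1.744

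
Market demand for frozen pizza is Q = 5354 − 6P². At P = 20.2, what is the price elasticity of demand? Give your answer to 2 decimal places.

-1.69

At P = 20.2, Q = 2905.760.
dQ/dP = −12P = -242.400.
ε = (dQ/dP)(P/Q) = (-242.400)(20.2/2905.760).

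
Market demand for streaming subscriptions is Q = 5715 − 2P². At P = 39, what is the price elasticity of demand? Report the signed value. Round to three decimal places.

At P = 39, Q = 2673.
dQ/dP = −4P = -156.
ε = (dQ/dP)(P/Q) = (-156)(39/2673).
|ε| > 1, so demand is elastic at this price.

-2.276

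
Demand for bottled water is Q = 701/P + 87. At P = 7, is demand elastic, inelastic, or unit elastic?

Q = 187.143, dQ/dP = -14.306.
ε = (dQ/dP)(P/Q) ≈ -0.535.
|ε| = 0.54 < 1.

inelastic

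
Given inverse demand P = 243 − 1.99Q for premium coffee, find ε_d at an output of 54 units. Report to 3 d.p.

At Q = 54, P = 243 − 1.99(54) = 135.54.
dP/dQ = −1.99, so dQ/dP = 1/(−1.99) = -0.503.
ε = (dQ/dP)(P/Q) = (-0.503)(135.54/54).

-1.261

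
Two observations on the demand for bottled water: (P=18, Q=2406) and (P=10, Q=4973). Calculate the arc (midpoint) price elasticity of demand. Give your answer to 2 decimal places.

-1.22

ΔQ = 4973 − 2406 = 2567; ΔP = 10 − 18 = -8.
Midpoints: P̄ = 14.00, Q̄ = 3689.5.
ε = (ΔQ/ΔP)(P̄/Q̄) = (2567/-8)(14.00/3689.5).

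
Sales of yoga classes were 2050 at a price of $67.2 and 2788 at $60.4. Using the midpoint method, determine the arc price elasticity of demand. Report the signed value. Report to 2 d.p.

ΔQ = 2788 − 2050 = 738; ΔP = 60.4 − 67.2 = -6.8.
Midpoints: P̄ = 63.80, Q̄ = 2419.0.
ε = (ΔQ/ΔP)(P̄/Q̄) = (738/-6.8)(63.80/2419.0).

-2.86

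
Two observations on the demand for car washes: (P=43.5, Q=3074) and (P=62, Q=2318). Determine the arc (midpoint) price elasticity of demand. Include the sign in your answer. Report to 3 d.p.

ΔQ = 2318 − 3074 = -756; ΔP = 62 − 43.5 = 18.5.
Midpoints: P̄ = 52.75, Q̄ = 2696.0.
ε = (ΔQ/ΔP)(P̄/Q̄) = (-756/18.5)(52.75/2696.0).

-0.800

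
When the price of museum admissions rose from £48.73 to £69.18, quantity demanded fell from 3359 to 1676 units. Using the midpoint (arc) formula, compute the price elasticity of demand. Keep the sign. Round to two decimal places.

-1.93

ΔQ = 1676 − 3359 = -1683; ΔP = 69.18 − 48.73 = 20.45.
Midpoints: P̄ = 58.95, Q̄ = 2517.5.
ε = (ΔQ/ΔP)(P̄/Q̄) = (-1683/20.45)(58.95/2517.5).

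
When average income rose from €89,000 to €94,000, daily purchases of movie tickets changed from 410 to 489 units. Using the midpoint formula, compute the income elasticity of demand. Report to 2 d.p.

ΔQ = 79, ΔI = 5000. Midpoints: Ī = 91,500, Q̄ = 449.5.
ε_I = (ΔQ/ΔI)(Ī/Q̄) = (79/5000)(91500/449.5).
ε_I > 0, so the good is normal.

3.22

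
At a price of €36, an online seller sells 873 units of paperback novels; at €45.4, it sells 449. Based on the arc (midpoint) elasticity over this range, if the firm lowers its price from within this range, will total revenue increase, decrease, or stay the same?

Arc ε = (-424/9.4)(40.70/661.0) ≈ -2.777.
|ε| = 2.78 > 1, so demand is elastic. A price cut therefore raises total revenue.

increase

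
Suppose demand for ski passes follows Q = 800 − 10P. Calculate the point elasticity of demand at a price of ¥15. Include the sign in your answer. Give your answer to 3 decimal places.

At P = 15, Q = 650.
dQ/dP = −10.
ε = (dQ/dP)(P/Q) = (-10)(15/650).

-0.231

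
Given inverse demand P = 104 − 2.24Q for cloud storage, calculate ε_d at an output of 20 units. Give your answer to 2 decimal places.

-1.32

At Q = 20, P = 104 − 2.24(20) = 59.20.
dP/dQ = −2.24, so dQ/dP = 1/(−2.24) = -0.446.
ε = (dQ/dP)(P/Q) = (-0.446)(59.20/20).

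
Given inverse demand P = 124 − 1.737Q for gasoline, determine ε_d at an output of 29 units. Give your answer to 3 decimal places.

-1.462

At Q = 29, P = 124 − 1.737(29) = 73.63.
dP/dQ = −1.737, so dQ/dP = 1/(−1.737) = -0.576.
ε = (dQ/dP)(P/Q) = (-0.576)(73.63/29).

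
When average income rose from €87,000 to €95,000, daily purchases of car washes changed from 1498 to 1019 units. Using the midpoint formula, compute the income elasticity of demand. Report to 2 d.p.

-4.33

ΔQ = -479, ΔI = 8000. Midpoints: Ī = 91,000, Q̄ = 1258.5.
ε_I = (ΔQ/ΔI)(Ī/Q̄) = (-479/8000)(91000/1258.5).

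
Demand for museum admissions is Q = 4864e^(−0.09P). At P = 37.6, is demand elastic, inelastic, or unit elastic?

elastic

Q = 164.946, dQ/dP = -14.845.
ε = (dQ/dP)(P/Q) ≈ -3.384.
|ε| = 3.38 > 1.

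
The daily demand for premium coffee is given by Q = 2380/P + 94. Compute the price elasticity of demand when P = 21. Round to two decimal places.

-0.55

At P = 21, Q = 207.333.
dQ/dP = −2380/P² = -5.397.
ε = (dQ/dP)(P/Q) = (-5.397)(21/207.333).
|ε| < 1, so demand is inelastic at this price.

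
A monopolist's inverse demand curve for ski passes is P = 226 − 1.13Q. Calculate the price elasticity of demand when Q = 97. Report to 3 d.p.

At Q = 97, P = 226 − 1.13(97) = 116.39.
dP/dQ = −1.13, so dQ/dP = 1/(−1.13) = -0.885.
ε = (dQ/dP)(P/Q) = (-0.885)(116.39/97).

-1.062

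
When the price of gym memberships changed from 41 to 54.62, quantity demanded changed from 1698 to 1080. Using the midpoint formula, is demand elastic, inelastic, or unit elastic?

elastic

Arc ε ≈ -1.562.
|ε| = 1.56 > 1.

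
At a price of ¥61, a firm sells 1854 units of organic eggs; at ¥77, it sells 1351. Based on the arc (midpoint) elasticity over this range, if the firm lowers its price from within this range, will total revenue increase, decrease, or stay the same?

increase

Arc ε = (-503/16)(69.00/1602.5) ≈ -1.354.
|ε| = 1.35 > 1, so demand is elastic. A price cut therefore raises total revenue.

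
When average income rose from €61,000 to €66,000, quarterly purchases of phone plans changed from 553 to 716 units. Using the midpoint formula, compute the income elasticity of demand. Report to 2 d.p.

ΔQ = 163, ΔI = 5000. Midpoints: Ī = 63,500, Q̄ = 634.5.
ε_I = (ΔQ/ΔI)(Ī/Q̄) = (163/5000)(63500/634.5).
ε_I > 0, so the good is normal.

3.26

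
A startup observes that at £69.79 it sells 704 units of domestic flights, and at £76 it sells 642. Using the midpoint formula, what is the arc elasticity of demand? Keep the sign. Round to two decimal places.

-1.08

ΔQ = 642 − 704 = -62; ΔP = 76 − 69.79 = 6.21.
Midpoints: P̄ = 72.90, Q̄ = 673.0.
ε = (ΔQ/ΔP)(P̄/Q̄) = (-62/6.21)(72.90/673.0).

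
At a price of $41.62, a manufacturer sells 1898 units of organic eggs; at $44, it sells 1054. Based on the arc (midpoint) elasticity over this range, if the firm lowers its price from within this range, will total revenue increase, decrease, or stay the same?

increase

Arc ε = (-844/2.38)(42.81/1476.0) ≈ -10.285.
|ε| = 10.29 > 1, so demand is elastic. A price cut therefore raises total revenue.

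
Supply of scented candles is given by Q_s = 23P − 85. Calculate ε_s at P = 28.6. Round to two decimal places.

At P = 28.6, Q_s = 572.80.
dQ_s/dP = 23.
ε_s = (dQ_s/dP)(P/Q_s) = (23)(28.6/572.80).

1.15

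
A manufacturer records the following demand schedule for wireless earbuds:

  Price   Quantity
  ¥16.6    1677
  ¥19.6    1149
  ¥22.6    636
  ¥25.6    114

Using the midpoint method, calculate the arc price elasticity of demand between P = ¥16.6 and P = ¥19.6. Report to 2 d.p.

At P = 16.6, Q = 1677; at P = 19.6, Q = 1149.
ΔQ = -528, ΔP = 3.0. Midpoints: P̄ = 18.10, Q̄ = 1413.0.
ε = (ΔQ/ΔP)(P̄/Q̄) = (-528/3.0)(18.10/1413.0).

-2.25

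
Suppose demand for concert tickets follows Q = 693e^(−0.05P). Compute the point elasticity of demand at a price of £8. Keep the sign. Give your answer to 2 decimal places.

-0.40

At P = 8, Q = 464.532.
dQ/dP = −0.05·693e^(−0.05P) = −0.05Q = -23.227.
ε = (dQ/dP)(P/Q) = (-23.227)(8/464.532).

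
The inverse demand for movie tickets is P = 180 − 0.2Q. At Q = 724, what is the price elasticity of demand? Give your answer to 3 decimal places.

At Q = 724, P = 180 − 0.2(724) = 35.20.
dP/dQ = −0.2, so dQ/dP = 1/(−0.2) = -5.000.
ε = (dQ/dP)(P/Q) = (-5.000)(35.20/724).

-0.243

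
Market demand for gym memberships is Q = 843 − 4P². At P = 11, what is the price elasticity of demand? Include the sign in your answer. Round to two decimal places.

-2.70

At P = 11, Q = 359.
dQ/dP = −8P = -88.
ε = (dQ/dP)(P/Q) = (-88)(11/359).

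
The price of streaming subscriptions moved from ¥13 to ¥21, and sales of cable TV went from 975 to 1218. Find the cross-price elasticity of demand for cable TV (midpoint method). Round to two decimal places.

0.47

ΔQ_x = 1218 − 975 = 243; ΔP_y = 21 − 13 = 8.
Midpoints: P̄_y = 17.00, Q̄_x = 1096.5.
ε_xy = (ΔQ_x/ΔP_y)(P̄_y/Q̄_x) = (243/8)(17.00/1096.5).
ε_xy > 0, so the goods are substitutes.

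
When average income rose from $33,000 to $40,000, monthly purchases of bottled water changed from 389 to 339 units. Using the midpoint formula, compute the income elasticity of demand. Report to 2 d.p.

-0.72

ΔQ = -50, ΔI = 7000. Midpoints: Ī = 36,500, Q̄ = 364.0.
ε_I = (ΔQ/ΔI)(Ī/Q̄) = (-50/7000)(36500/364.0).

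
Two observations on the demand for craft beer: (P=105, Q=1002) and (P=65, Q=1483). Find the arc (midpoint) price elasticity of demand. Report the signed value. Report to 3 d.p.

ΔQ = 1483 − 1002 = 481; ΔP = 65 − 105 = -40.
Midpoints: P̄ = 85.00, Q̄ = 1242.5.
ε = (ΔQ/ΔP)(P̄/Q̄) = (481/-40)(85.00/1242.5).

-0.823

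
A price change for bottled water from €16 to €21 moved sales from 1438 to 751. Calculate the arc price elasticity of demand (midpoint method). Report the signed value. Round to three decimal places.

ΔQ = 751 − 1438 = -687; ΔP = 21 − 16 = 5.
Midpoints: P̄ = 18.50, Q̄ = 1094.5.
ε = (ΔQ/ΔP)(P̄/Q̄) = (-687/5)(18.50/1094.5).

-2.322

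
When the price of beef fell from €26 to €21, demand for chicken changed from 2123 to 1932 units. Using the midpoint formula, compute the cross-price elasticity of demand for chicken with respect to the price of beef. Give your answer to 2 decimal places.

ΔQ_x = 1932 − 2123 = -191; ΔP_y = 21 − 26 = -5.
Midpoints: P̄_y = 23.50, Q̄_x = 2027.5.
ε_xy = (ΔQ_x/ΔP_y)(P̄_y/Q̄_x) = (-191/-5)(23.50/2027.5).
ε_xy > 0, so the goods are substitutes.

0.44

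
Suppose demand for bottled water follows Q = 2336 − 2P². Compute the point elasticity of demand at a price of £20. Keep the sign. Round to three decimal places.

At P = 20, Q = 1536.
dQ/dP = −4P = -80.
ε = (dQ/dP)(P/Q) = (-80)(20/1536).

-1.042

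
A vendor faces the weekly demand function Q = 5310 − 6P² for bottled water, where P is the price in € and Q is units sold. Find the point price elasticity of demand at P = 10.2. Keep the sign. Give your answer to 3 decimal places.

-0.266

At P = 10.2, Q = 4685.760.
dQ/dP = −12P = -122.400.
ε = (dQ/dP)(P/Q) = (-122.400)(10.2/4685.760).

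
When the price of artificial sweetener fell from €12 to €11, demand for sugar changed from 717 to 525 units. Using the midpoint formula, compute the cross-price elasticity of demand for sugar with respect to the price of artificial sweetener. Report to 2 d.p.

ΔQ_x = 525 − 717 = -192; ΔP_y = 11 − 12 = -1.
Midpoints: P̄_y = 11.50, Q̄_x = 621.0.
ε_xy = (ΔQ_x/ΔP_y)(P̄_y/Q̄_x) = (-192/-1)(11.50/621.0).

3.56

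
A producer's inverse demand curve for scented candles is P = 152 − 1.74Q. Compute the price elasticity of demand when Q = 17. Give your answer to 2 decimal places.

-4.14

At Q = 17, P = 152 − 1.74(17) = 122.42.
dP/dQ = −1.74, so dQ/dP = 1/(−1.74) = -0.575.
ε = (dQ/dP)(P/Q) = (-0.575)(122.42/17).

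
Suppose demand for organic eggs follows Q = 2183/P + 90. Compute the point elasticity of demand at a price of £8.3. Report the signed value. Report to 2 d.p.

At P = 8.3, Q = 353.012.
dQ/dP = −2183/P² = -31.688.
ε = (dQ/dP)(P/Q) = (-31.688)(8.3/353.012).

-0.75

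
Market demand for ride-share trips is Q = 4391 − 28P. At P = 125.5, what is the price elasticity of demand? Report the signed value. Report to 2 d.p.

-4.01

At P = 125.5, Q = 877.
dQ/dP = −28.
ε = (dQ/dP)(P/Q) = (-28)(125.5/877).
|ε| > 1, so demand is elastic at this price.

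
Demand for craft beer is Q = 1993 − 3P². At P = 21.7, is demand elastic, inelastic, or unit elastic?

Q = 580.330, dQ/dP = -130.200.
ε = (dQ/dP)(P/Q) ≈ -4.869.
|ε| = 4.87 > 1.

elastic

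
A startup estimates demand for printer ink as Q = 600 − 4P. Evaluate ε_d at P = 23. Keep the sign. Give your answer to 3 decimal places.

At P = 23, Q = 508.
dQ/dP = −4.
ε = (dQ/dP)(P/Q) = (-4)(23/508).

-0.181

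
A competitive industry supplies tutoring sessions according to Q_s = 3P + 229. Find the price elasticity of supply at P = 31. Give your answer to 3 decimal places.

At P = 31, Q_s = 322.
dQ_s/dP = 3.
ε_s = (dQ_s/dP)(P/Q_s) = (3)(31/322).

0.289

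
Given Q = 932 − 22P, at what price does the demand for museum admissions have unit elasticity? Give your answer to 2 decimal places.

21.18

For linear demand Q = a − bP, ε = −bP/(a − bP). |ε| = 1 when bP = a − bP, i.e. P = a/(2b).
P = 932/(2·22) = 932/44 = 21.1818.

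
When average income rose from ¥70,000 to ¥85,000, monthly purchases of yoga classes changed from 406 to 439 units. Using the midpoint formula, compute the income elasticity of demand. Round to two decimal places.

ΔQ = 33, ΔI = 15000. Midpoints: Ī = 77,500, Q̄ = 422.5.
ε_I = (ΔQ/ΔI)(Ī/Q̄) = (33/15000)(77500/422.5).

0.40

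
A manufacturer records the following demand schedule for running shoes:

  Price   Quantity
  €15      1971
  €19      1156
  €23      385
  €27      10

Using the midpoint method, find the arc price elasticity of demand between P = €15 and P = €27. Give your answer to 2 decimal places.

-3.46

At P = 15, Q = 1971; at P = 27, Q = 10.
ΔQ = -1961, ΔP = 12. Midpoints: P̄ = 21.00, Q̄ = 990.5.
ε = (ΔQ/ΔP)(P̄/Q̄) = (-1961/12)(21.00/990.5).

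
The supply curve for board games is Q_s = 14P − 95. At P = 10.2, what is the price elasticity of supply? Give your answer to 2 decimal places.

At P = 10.2, Q_s = 47.80.
dQ_s/dP = 14.
ε_s = (dQ_s/dP)(P/Q_s) = (14)(10.2/47.80).

2.99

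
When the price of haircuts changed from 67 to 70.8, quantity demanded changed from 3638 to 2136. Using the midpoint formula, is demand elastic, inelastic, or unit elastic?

elastic

Arc ε ≈ -9.433.
|ε| = 9.43 > 1.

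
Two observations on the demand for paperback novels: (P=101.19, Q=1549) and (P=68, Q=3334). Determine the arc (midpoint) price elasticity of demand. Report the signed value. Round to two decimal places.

ΔQ = 3334 − 1549 = 1785; ΔP = 68 − 101.19 = -33.19.
Midpoints: P̄ = 84.59, Q̄ = 2441.5.
ε = (ΔQ/ΔP)(P̄/Q̄) = (1785/-33.19)(84.59/2441.5).

-1.86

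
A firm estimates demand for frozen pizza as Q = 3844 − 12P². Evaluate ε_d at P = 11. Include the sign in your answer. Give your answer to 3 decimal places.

-1.214

At P = 11, Q = 2392.
dQ/dP = −24P = -264.
ε = (dQ/dP)(P/Q) = (-264)(11/2392).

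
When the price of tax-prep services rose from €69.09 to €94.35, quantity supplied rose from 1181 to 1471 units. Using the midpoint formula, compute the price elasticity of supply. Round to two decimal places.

0.71

ΔQ = 1471 − 1181 = 290; ΔP = 94.35 − 69.09 = 25.26.
Midpoints: P̄ = 81.72, Q̄ = 1326.0.
ε_s = (ΔQ/ΔP)(P̄/Q̄) = (290/25.26)(81.72/1326.0).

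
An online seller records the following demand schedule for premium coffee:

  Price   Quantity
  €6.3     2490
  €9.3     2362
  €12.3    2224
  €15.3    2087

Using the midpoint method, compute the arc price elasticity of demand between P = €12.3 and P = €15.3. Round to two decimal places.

At P = 12.3, Q = 2224; at P = 15.3, Q = 2087.
ΔQ = -137, ΔP = 3.0. Midpoints: P̄ = 13.80, Q̄ = 2155.5.
ε = (ΔQ/ΔP)(P̄/Q̄) = (-137/3.0)(13.80/2155.5).

-0.29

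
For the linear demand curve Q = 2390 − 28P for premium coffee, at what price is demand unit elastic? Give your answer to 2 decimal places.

42.68

For linear demand Q = a − bP, ε = −bP/(a − bP). |ε| = 1 when bP = a − bP, i.e. P = a/(2b).
P = 2390/(2·28) = 2390/56 = 42.6786.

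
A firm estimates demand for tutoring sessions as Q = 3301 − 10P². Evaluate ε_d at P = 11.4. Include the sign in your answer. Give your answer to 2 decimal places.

-1.30

At P = 11.4, Q = 2001.400.
dQ/dP = −20P = -228.
ε = (dQ/dP)(P/Q) = (-228)(11.4/2001.400).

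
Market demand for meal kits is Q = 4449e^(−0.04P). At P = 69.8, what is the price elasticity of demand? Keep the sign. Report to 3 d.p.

At P = 69.8, Q = 272.717.
dQ/dP = −0.04·4449e^(−0.04P) = −0.04Q = -10.909.
ε = (dQ/dP)(P/Q) = (-10.909)(69.8/272.717).

-2.792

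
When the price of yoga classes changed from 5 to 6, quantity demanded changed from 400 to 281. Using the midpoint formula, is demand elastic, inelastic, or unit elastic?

Arc ε ≈ -1.922.
|ε| = 1.92 > 1.

elastic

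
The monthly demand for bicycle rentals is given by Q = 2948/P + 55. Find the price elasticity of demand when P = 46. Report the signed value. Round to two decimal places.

-0.54

At P = 46, Q = 119.087.
dQ/dP = −2948/P² = -1.393.
ε = (dQ/dP)(P/Q) = (-1.393)(46/119.087).
|ε| < 1, so demand is inelastic at this price.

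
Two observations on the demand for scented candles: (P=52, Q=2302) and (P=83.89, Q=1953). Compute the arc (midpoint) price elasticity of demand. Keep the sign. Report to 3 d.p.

-0.350

ΔQ = 1953 − 2302 = -349; ΔP = 83.89 − 52 = 31.89.
Midpoints: P̄ = 67.94, Q̄ = 2127.5.
ε = (ΔQ/ΔP)(P̄/Q̄) = (-349/31.89)(67.94/2127.5).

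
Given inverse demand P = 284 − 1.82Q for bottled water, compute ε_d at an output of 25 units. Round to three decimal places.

-5.242

At Q = 25, P = 284 − 1.82(25) = 238.50.
dP/dQ = −1.82, so dQ/dP = 1/(−1.82) = -0.549.
ε = (dQ/dP)(P/Q) = (-0.549)(238.50/25).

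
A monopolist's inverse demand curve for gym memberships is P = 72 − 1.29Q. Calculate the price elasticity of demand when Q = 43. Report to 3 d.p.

At Q = 43, P = 72 − 1.29(43) = 16.53.
dP/dQ = −1.29, so dQ/dP = 1/(−1.29) = -0.775.
ε = (dQ/dP)(P/Q) = (-0.775)(16.53/43).

-0.298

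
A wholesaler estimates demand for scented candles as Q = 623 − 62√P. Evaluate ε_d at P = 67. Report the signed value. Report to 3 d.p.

At P = 67, Q = 115.508.
dQ/dP = −62/(2√P) = -3.787.
ε = (dQ/dP)(P/Q) = (-3.787)(67/115.508).

-2.197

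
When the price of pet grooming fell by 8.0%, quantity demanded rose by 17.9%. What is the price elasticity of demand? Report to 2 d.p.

-2.24

ε = %ΔQ / %ΔP = (17.9)/(-8.0) = -2.237.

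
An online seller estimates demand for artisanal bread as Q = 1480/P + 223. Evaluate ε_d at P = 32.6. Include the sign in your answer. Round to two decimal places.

At P = 32.6, Q = 268.399.
dQ/dP = −1480/P² = -1.393.
ε = (dQ/dP)(P/Q) = (-1.393)(32.6/268.399).

-0.17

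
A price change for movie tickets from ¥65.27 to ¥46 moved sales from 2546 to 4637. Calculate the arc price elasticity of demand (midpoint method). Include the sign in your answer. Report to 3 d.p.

ΔQ = 4637 − 2546 = 2091; ΔP = 46 − 65.27 = -19.27.
Midpoints: P̄ = 55.63, Q̄ = 3591.5.
ε = (ΔQ/ΔP)(P̄/Q̄) = (2091/-19.27)(55.63/3591.5).

-1.681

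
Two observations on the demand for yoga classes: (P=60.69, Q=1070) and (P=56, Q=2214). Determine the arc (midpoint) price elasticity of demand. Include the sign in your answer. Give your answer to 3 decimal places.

-8.667

ΔQ = 2214 − 1070 = 1144; ΔP = 56 − 60.69 = -4.69.
Midpoints: P̄ = 58.34, Q̄ = 1642.0.
ε = (ΔQ/ΔP)(P̄/Q̄) = (1144/-4.69)(58.34/1642.0).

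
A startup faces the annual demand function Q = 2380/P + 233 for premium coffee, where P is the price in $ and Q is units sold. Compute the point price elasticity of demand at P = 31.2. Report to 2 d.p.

-0.25

At P = 31.2, Q = 309.282.
dQ/dP = −2380/P² = -2.445.
ε = (dQ/dP)(P/Q) = (-2.445)(31.2/309.282).
|ε| < 1, so demand is inelastic at this price.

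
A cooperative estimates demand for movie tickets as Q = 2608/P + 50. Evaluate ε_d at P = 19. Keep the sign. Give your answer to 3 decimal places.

-0.733

At P = 19, Q = 187.263.
dQ/dP = −2608/P² = -7.224.
ε = (dQ/dP)(P/Q) = (-7.224)(19/187.263).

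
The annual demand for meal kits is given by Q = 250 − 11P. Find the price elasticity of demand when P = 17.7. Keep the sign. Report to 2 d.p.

At P = 17.7, Q = 55.300.
dQ/dP = −11.
ε = (dQ/dP)(P/Q) = (-11)(17.7/55.300).
|ε| > 1, so demand is elastic at this price.

-3.52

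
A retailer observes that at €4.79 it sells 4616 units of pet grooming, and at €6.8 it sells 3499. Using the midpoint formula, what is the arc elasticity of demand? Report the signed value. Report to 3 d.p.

ΔQ = 3499 − 4616 = -1117; ΔP = 6.8 − 4.79 = 2.01.
Midpoints: P̄ = 5.79, Q̄ = 4057.5.
ε = (ΔQ/ΔP)(P̄/Q̄) = (-1117/2.01)(5.79/4057.5).

-0.794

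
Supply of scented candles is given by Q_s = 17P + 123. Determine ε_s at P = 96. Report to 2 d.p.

0.93

At P = 96, Q_s = 1755.
dQ_s/dP = 17.
ε_s = (dQ_s/dP)(P/Q_s) = (17)(96/1755).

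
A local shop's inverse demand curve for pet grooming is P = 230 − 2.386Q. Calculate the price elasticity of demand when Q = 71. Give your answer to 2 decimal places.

-0.36

At Q = 71, P = 230 − 2.386(71) = 60.59.
dP/dQ = −2.386, so dQ/dP = 1/(−2.386) = -0.419.
ε = (dQ/dP)(P/Q) = (-0.419)(60.59/71).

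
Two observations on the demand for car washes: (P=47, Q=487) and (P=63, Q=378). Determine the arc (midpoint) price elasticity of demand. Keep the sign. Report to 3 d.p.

-0.866

ΔQ = 378 − 487 = -109; ΔP = 63 − 47 = 16.
Midpoints: P̄ = 55.00, Q̄ = 432.5.
ε = (ΔQ/ΔP)(P̄/Q̄) = (-109/16)(55.00/432.5).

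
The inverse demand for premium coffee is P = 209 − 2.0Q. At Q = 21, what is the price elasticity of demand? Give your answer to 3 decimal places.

-3.976

At Q = 21, P = 209 − 2.0(21) = 167.00.
dP/dQ = −2.0, so dQ/dP = 1/(−2.0) = -0.500.
ε = (dQ/dP)(P/Q) = (-0.500)(167.00/21).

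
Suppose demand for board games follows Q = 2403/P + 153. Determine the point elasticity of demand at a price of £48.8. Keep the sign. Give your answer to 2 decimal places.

At P = 48.8, Q = 202.242.
dQ/dP = −2403/P² = -1.009.
ε = (dQ/dP)(P/Q) = (-1.009)(48.8/202.242).
|ε| < 1, so demand is inelastic at this price.

-0.24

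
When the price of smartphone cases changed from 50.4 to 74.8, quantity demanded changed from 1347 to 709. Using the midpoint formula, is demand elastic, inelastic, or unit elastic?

Arc ε ≈ -1.592.
|ε| = 1.59 > 1.

elastic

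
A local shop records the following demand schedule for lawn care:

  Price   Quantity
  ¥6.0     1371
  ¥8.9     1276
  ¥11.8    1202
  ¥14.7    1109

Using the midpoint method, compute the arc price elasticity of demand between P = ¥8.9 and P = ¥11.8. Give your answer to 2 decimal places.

-0.21

At P = 8.9, Q = 1276; at P = 11.8, Q = 1202.
ΔQ = -74, ΔP = 2.9. Midpoints: P̄ = 10.35, Q̄ = 1239.0.
ε = (ΔQ/ΔP)(P̄/Q̄) = (-74/2.9)(10.35/1239.0).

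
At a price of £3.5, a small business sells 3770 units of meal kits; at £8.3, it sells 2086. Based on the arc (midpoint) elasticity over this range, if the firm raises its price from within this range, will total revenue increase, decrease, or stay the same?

Arc ε = (-1684/4.8)(5.90/2928.0) ≈ -0.707.
|ε| = 0.71 < 1, so demand is inelastic. A price rise therefore raises total revenue.

increase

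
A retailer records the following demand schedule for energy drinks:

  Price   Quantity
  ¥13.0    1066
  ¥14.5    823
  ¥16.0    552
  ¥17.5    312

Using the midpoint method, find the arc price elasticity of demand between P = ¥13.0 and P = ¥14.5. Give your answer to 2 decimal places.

At P = 13.0, Q = 1066; at P = 14.5, Q = 823.
ΔQ = -243, ΔP = 1.5. Midpoints: P̄ = 13.75, Q̄ = 944.5.
ε = (ΔQ/ΔP)(P̄/Q̄) = (-243/1.5)(13.75/944.5).

-2.36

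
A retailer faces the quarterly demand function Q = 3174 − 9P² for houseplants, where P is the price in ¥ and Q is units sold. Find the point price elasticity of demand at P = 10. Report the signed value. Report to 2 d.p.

At P = 10, Q = 2274.
dQ/dP = −18P = -180.
ε = (dQ/dP)(P/Q) = (-180)(10/2274).

-0.79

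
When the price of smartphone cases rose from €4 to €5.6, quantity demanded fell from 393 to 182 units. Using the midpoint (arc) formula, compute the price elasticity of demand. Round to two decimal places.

-2.20

ΔQ = 182 − 393 = -211; ΔP = 5.6 − 4 = 1.6.
Midpoints: P̄ = 4.80, Q̄ = 287.5.
ε = (ΔQ/ΔP)(P̄/Q̄) = (-211/1.6)(4.80/287.5).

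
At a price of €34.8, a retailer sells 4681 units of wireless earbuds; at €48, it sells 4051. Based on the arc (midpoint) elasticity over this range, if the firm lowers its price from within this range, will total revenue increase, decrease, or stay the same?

Arc ε = (-630/13.2)(41.40/4366.0) ≈ -0.453.
|ε| = 0.45 < 1, so demand is inelastic. A price cut therefore reduces total revenue.

decrease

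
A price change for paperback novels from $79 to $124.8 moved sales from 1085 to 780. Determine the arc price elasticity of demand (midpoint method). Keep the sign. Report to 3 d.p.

ΔQ = 780 − 1085 = -305; ΔP = 124.8 − 79 = 45.8.
Midpoints: P̄ = 101.90, Q̄ = 932.5.
ε = (ΔQ/ΔP)(P̄/Q̄) = (-305/45.8)(101.90/932.5).

-0.728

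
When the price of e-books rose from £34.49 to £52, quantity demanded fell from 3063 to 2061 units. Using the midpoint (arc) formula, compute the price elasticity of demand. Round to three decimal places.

-0.966

ΔQ = 2061 − 3063 = -1002; ΔP = 52 − 34.49 = 17.51.
Midpoints: P̄ = 43.25, Q̄ = 2562.0.
ε = (ΔQ/ΔP)(P̄/Q̄) = (-1002/17.51)(43.25/2562.0).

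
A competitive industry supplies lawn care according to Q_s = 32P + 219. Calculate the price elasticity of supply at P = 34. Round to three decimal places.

0.832

At P = 34, Q_s = 1307.
dQ_s/dP = 32.
ε_s = (dQ_s/dP)(P/Q_s) = (32)(34/1307).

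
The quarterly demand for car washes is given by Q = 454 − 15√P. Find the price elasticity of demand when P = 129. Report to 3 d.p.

At P = 129, Q = 283.633.
dQ/dP = −15/(2√P) = -0.660.
ε = (dQ/dP)(P/Q) = (-0.660)(129/283.633).
|ε| < 1, so demand is inelastic at this price.

-0.300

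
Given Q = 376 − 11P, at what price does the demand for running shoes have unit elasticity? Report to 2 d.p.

17.09

For linear demand Q = a − bP, ε = −bP/(a − bP). |ε| = 1 when bP = a − bP, i.e. P = a/(2b).
P = 376/(2·11) = 376/22 = 17.0909.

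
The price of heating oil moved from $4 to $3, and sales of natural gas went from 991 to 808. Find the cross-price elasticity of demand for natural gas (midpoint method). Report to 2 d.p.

ΔQ_x = 808 − 991 = -183; ΔP_y = 3 − 4 = -1.
Midpoints: P̄_y = 3.50, Q̄_x = 899.5.
ε_xy = (ΔQ_x/ΔP_y)(P̄_y/Q̄_x) = (-183/-1)(3.50/899.5).

0.71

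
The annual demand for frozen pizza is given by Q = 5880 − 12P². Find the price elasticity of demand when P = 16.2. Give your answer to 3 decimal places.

At P = 16.2, Q = 2730.720.
dQ/dP = −24P = -388.800.
ε = (dQ/dP)(P/Q) = (-388.800)(16.2/2730.720).
|ε| > 1, so demand is elastic at this price.

-2.307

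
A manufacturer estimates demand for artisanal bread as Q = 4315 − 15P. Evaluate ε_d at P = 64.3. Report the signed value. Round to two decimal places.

-0.29

At P = 64.3, Q = 3350.500.
dQ/dP = −15.
ε = (dQ/dP)(P/Q) = (-15)(64.3/3350.500).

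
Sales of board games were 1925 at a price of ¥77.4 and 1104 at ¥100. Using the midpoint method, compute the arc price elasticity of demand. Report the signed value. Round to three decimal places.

ΔQ = 1104 − 1925 = -821; ΔP = 100 − 77.4 = 22.6.
Midpoints: P̄ = 88.70, Q̄ = 1514.5.
ε = (ΔQ/ΔP)(P̄/Q̄) = (-821/22.6)(88.70/1514.5).

-2.128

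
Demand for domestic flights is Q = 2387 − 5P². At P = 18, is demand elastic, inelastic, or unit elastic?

Q = 767, dQ/dP = -180.
ε = (dQ/dP)(P/Q) ≈ -4.224.
|ε| = 4.22 > 1.

elastic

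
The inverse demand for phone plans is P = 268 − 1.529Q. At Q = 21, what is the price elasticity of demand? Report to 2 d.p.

At Q = 21, P = 268 − 1.529(21) = 235.89.
dP/dQ = −1.529, so dQ/dP = 1/(−1.529) = -0.654.
ε = (dQ/dP)(P/Q) = (-0.654)(235.89/21).

-7.35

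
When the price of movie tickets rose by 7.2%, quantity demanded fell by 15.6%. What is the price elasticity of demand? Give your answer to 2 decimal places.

-2.17

ε = %ΔQ / %ΔP = (-15.6)/(7.2) = -2.167.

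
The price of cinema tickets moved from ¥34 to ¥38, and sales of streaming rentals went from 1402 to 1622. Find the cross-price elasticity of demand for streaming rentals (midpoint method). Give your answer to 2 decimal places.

1.31

ΔQ_x = 1622 − 1402 = 220; ΔP_y = 38 − 34 = 4.
Midpoints: P̄_y = 36.00, Q̄_x = 1512.0.
ε_xy = (ΔQ_x/ΔP_y)(P̄_y/Q̄_x) = (220/4)(36.00/1512.0).
ε_xy > 0, so the goods are substitutes.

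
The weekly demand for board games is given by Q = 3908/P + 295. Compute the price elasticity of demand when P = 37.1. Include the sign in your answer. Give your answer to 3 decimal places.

-0.263

At P = 37.1, Q = 400.337.
dQ/dP = −3908/P² = -2.839.
ε = (dQ/dP)(P/Q) = (-2.839)(37.1/400.337).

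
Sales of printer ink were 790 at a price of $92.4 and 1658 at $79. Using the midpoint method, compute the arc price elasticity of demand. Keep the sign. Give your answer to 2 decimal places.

-4.54

ΔQ = 1658 − 790 = 868; ΔP = 79 − 92.4 = -13.4.
Midpoints: P̄ = 85.70, Q̄ = 1224.0.
ε = (ΔQ/ΔP)(P̄/Q̄) = (868/-13.4)(85.70/1224.0).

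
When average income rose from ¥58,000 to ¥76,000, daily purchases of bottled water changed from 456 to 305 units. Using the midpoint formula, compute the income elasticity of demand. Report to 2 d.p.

-1.48

ΔQ = -151, ΔI = 18000. Midpoints: Ī = 67,000, Q̄ = 380.5.
ε_I = (ΔQ/ΔI)(Ī/Q̄) = (-151/18000)(67000/380.5).
ε_I < 0, so the good is inferior.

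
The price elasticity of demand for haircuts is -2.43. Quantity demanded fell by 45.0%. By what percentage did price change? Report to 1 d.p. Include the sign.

18.5%

%ΔP ≈ %ΔQ / ε = (-45.0%)/(-2.43) = 18.52%.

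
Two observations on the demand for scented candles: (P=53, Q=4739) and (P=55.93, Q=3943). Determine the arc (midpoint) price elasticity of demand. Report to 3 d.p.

-3.409

ΔQ = 3943 − 4739 = -796; ΔP = 55.93 − 53 = 2.93.
Midpoints: P̄ = 54.47, Q̄ = 4341.0.
ε = (ΔQ/ΔP)(P̄/Q̄) = (-796/2.93)(54.47/4341.0).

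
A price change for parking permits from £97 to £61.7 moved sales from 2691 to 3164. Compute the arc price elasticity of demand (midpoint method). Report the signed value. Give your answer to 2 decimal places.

ΔQ = 3164 − 2691 = 473; ΔP = 61.7 − 97 = -35.3.
Midpoints: P̄ = 79.35, Q̄ = 2927.5.
ε = (ΔQ/ΔP)(P̄/Q̄) = (473/-35.3)(79.35/2927.5).

-0.36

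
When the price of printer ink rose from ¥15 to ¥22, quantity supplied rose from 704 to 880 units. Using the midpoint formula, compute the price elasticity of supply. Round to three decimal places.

ΔQ = 880 − 704 = 176; ΔP = 22 − 15 = 7.
Midpoints: P̄ = 18.50, Q̄ = 792.0.
ε_s = (ΔQ/ΔP)(P̄/Q̄) = (176/7)(18.50/792.0).

0.587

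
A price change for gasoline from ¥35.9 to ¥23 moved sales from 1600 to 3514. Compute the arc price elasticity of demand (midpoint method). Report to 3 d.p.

ΔQ = 3514 − 1600 = 1914; ΔP = 23 − 35.9 = -12.9.
Midpoints: P̄ = 29.45, Q̄ = 2557.0.
ε = (ΔQ/ΔP)(P̄/Q̄) = (1914/-12.9)(29.45/2557.0).

-1.709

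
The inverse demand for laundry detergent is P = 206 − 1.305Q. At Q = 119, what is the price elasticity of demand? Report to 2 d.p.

-0.33

At Q = 119, P = 206 − 1.305(119) = 50.71.
dP/dQ = −1.305, so dQ/dP = 1/(−1.305) = -0.766.
ε = (dQ/dP)(P/Q) = (-0.766)(50.71/119).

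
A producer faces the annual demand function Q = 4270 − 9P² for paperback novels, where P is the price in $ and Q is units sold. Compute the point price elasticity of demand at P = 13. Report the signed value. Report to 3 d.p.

At P = 13, Q = 2749.
dQ/dP = −18P = -234.
ε = (dQ/dP)(P/Q) = (-234)(13/2749).

-1.107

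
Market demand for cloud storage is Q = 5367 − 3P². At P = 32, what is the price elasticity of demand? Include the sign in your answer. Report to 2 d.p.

At P = 32, Q = 2295.
dQ/dP = −6P = -192.
ε = (dQ/dP)(P/Q) = (-192)(32/2295).

-2.68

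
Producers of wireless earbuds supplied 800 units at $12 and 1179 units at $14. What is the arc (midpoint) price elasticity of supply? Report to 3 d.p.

2.490

ΔQ = 1179 − 800 = 379; ΔP = 14 − 12 = 2.
Midpoints: P̄ = 13.00, Q̄ = 989.5.
ε_s = (ΔQ/ΔP)(P̄/Q̄) = (379/2)(13.00/989.5).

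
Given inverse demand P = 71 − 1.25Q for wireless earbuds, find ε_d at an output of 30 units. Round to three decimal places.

-0.893

At Q = 30, P = 71 − 1.25(30) = 33.50.
dP/dQ = −1.25, so dQ/dP = 1/(−1.25) = -0.800.
ε = (dQ/dP)(P/Q) = (-0.800)(33.50/30).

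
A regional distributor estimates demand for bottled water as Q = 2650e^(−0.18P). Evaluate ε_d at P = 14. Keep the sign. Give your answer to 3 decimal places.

At P = 14, Q = 213.218.
dQ/dP = −0.18·2650e^(−0.18P) = −0.18Q = -38.379.
ε = (dQ/dP)(P/Q) = (-38.379)(14/213.218).
|ε| > 1, so demand is elastic at this price.

-2.520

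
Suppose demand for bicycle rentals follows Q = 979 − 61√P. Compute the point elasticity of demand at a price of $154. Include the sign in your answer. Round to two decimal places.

-1.70

At P = 154, Q = 222.010.
dQ/dP = −61/(2√P) = -2.458.
ε = (dQ/dP)(P/Q) = (-2.458)(154/222.010).
|ε| > 1, so demand is elastic at this price.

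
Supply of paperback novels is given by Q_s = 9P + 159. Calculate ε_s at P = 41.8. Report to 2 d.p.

At P = 41.8, Q_s = 535.20.
dQ_s/dP = 9.
ε_s = (dQ_s/dP)(P/Q_s) = (9)(41.8/535.20).

0.70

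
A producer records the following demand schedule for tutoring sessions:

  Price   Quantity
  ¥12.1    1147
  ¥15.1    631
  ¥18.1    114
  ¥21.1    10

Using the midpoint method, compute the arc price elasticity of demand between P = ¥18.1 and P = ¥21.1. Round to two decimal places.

At P = 18.1, Q = 114; at P = 21.1, Q = 10.
ΔQ = -104, ΔP = 3.0. Midpoints: P̄ = 19.60, Q̄ = 62.0.
ε = (ΔQ/ΔP)(P̄/Q̄) = (-104/3.0)(19.60/62.0).

-10.96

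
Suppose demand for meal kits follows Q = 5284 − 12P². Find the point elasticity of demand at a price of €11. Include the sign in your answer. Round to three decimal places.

-0.758

At P = 11, Q = 3832.
dQ/dP = −24P = -264.
ε = (dQ/dP)(P/Q) = (-264)(11/3832).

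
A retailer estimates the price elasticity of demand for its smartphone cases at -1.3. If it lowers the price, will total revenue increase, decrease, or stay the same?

increase

|ε| = 1.30 > 1, so demand is elastic. A price cut therefore raises total revenue.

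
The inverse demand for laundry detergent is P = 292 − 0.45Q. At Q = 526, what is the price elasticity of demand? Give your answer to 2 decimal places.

At Q = 526, P = 292 − 0.45(526) = 55.30.
dP/dQ = −0.45, so dQ/dP = 1/(−0.45) = -2.222.
ε = (dQ/dP)(P/Q) = (-2.222)(55.30/526).

-0.23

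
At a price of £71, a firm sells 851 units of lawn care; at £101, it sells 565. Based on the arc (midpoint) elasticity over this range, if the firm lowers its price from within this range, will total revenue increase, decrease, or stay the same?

Arc ε = (-286/30)(86.00/708.0) ≈ -1.158.
|ε| = 1.16 > 1, so demand is elastic. A price cut therefore raises total revenue.

increase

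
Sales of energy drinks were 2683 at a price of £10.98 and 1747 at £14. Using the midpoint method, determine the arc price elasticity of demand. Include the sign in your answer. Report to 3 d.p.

-1.748

ΔQ = 1747 − 2683 = -936; ΔP = 14 − 10.98 = 3.02.
Midpoints: P̄ = 12.49, Q̄ = 2215.0.
ε = (ΔQ/ΔP)(P̄/Q̄) = (-936/3.02)(12.49/2215.0).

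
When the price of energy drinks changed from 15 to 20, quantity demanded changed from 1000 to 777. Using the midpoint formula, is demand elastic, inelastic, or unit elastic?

inelastic

Arc ε ≈ -0.878.
|ε| = 0.88 < 1.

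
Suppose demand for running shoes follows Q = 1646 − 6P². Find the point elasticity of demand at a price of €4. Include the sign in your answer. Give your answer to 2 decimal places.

At P = 4, Q = 1550.
dQ/dP = −12P = -48.
ε = (dQ/dP)(P/Q) = (-48)(4/1550).
|ε| < 1, so demand is inelastic at this price.

-0.12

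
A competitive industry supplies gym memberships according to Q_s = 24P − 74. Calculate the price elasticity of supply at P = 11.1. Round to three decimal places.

1.385

At P = 11.1, Q_s = 192.40.
dQ_s/dP = 24.
ε_s = (dQ_s/dP)(P/Q_s) = (24)(11.1/192.40).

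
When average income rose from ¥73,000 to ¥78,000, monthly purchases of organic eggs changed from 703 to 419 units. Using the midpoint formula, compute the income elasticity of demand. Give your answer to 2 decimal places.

ΔQ = -284, ΔI = 5000. Midpoints: Ī = 75,500, Q̄ = 561.0.
ε_I = (ΔQ/ΔI)(Ī/Q̄) = (-284/5000)(75500/561.0).

-7.64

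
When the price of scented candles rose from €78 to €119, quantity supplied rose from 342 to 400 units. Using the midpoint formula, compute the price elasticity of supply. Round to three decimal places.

0.376

ΔQ = 400 − 342 = 58; ΔP = 119 − 78 = 41.
Midpoints: P̄ = 98.50, Q̄ = 371.0.
ε_s = (ΔQ/ΔP)(P̄/Q̄) = (58/41)(98.50/371.0).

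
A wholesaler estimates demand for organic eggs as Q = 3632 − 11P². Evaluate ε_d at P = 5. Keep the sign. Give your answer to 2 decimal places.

-0.16

At P = 5, Q = 3357.
dQ/dP = −22P = -110.
ε = (dQ/dP)(P/Q) = (-110)(5/3357).
|ε| < 1, so demand is inelastic at this price.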